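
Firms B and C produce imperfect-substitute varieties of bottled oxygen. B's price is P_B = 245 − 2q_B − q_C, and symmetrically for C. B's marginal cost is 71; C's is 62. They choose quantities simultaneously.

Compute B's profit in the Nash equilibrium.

2339.28

Firm B's profit: π = q_B(245 − 2q_B − q_C) − 71q_B.
∂π/∂q_B = 174 − 4q_B − q_C = 0 ⇒ q_B = 43.5 − 0.25q_C.
Similarly q_C = 45.75 − 0.25q_B.
Substituting the second reaction function into the first: q_B = 43.5 − 0.25(45.75 − 0.25q_B), which gives 0.9375q_B = 32.0625 ⇒ q_B = 34.2.
Then q_C = 45.75 − 0.25·34.2 = 37.2.
P_B = 245 − 2·34.2 − 37.2 = 139.4.
Profit = (139.4 − 71)·34.2 = 2339.28.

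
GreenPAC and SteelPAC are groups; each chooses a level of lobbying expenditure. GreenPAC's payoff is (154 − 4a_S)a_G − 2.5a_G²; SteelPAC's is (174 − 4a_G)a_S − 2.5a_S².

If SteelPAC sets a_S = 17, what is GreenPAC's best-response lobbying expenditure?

Expanding GreenPAC's payoff: 154a_G − 4a_Sa_G − 2.5a_G².
∂π/∂a_G = 154 − 4a_S − 5a_G = 0, so a_G = 30.8 − 0.8a_S.
At a_S = 17: a_G = 30.8 − 0.8·17 = 17.2.

17.2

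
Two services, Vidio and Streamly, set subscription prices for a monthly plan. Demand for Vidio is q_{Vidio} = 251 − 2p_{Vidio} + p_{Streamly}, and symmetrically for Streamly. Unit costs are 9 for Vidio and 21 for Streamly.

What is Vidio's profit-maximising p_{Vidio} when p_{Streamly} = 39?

Vidio's profit: π = (p_{Vidio} − 9)(251 − 2p_{Vidio} + p_{Streamly}).
∂π/∂p_{Vidio} = 269 − 4p_{Vidio} + p_{Streamly} = 0 ⇒ p_{Vidio} = 67.25 + 0.25p_{Streamly}.
At p_{Streamly} = 39: p_{Vidio} = 67.25 + 0.25·39 = 77.

77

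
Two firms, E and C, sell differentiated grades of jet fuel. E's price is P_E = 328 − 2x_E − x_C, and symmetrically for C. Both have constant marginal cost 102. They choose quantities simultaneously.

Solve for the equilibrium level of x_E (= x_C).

Firm E's profit: π = x_E(328 − 2x_E − x_C) − 102x_E.
∂π/∂x_E = 226 − 4x_E − x_C = 0 ⇒ x_E = 56.5 − 0.25x_C.
By symmetry x_C = x_E; substituting into the reaction function, 1.25x_E = 56.5 and x_E = 45.2.

45.2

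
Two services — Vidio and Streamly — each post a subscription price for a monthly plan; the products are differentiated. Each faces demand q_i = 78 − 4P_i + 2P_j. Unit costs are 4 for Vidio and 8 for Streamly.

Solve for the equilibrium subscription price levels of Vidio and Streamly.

16.2, 17.8

Vidio's profit: π = (P_{Vidio} − 4)(78 − 4P_{Vidio} + 2P_{Streamly}).
∂π/∂P_{Vidio} = 94 − 8P_{Vidio} + 2P_{Streamly} = 0 ⇒ P_{Vidio} = 11.75 + 0.25P_{Streamly}.
Similarly P_{Streamly} = 13.75 + 0.25P_{Vidio}.
Solving the two reaction functions simultaneously: (1 − (0.25)(0.25))P_{Vidio} = 11.75 + 0.25·13.75, so 0.9375P_{Vidio} = 15.1875 and P_{Vidio} = 16.2.
Then P_{Streamly} = 13.75 + 0.25·16.2 = 17.8.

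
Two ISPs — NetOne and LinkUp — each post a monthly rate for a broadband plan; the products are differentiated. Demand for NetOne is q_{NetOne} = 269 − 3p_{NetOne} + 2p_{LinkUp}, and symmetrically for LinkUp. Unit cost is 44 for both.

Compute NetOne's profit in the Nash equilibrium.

NetOne's profit: π = (p_{NetOne} − 44)(269 − 3p_{NetOne} + 2p_{LinkUp}).
∂π/∂p_{NetOne} = 401 − 6p_{NetOne} + 2p_{LinkUp} = 0 ⇒ p_{NetOne} = 401/6 + (1/3)p_{LinkUp}.
Setting p_{NetOne} = p_{LinkUp} in the reaction function: p_{NetOne} = 401/6 + (1/3)p_{NetOne}, so p_{NetOne} = (401/6) / (2/3) = 100.25.
q_{NetOne} = 269 − 3·100.25 + 2·100.25 = 168.75.
Profit = (100.25 − 44)·168.75 = 9492.1875.

9492.1875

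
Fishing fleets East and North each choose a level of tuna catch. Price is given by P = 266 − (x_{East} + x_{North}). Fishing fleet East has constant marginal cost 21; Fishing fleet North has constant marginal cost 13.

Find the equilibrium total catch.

166

Fishing fleet East's profit: π = x_{East}(266 − (x_{East} + x_{North})) − 21x_{East}.
∂π/∂x_{East} = 245 − 2x_{East} − x_{North} = 0, so x_{East} = 122.5 − 0.5x_{North}.
By the same steps for North: x_{North} = 126.5 − 0.5x_{East}.
Solving the two reaction functions simultaneously: (1 − (−0.5)(−0.5))x_{East} = 122.5 − 0.5·126.5, so 0.75x_{East} = 59.25 and x_{East} = 79.
Then x_{North} = 126.5 − 0.5·79 = 87.
Total catch: 79 + 87 = 166.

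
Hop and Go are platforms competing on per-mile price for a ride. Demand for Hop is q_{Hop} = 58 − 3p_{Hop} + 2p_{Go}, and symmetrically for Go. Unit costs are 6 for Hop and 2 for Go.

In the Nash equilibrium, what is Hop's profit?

450.1875

Hop's profit: π = (p_{Hop} − 6)(58 − 3p_{Hop} + 2p_{Go}).
∂π/∂p_{Hop} = 76 − 6p_{Hop} + 2p_{Go} = 0 ⇒ p_{Hop} = 38/3 + (1/3)p_{Go}.
Similarly p_{Go} = 32/3 + (1/3)p_{Hop}.
Substituting the second reaction function into the first: p_{Hop} = 38/3 + (1/3)(32/3 + (1/3)p_{Hop}), which gives (8/9)p_{Hop} = 146/9 ⇒ p_{Hop} = 18.25.
Then p_{Go} = 32/3 + (1/3)·18.25 = 16.75.
q_{Hop} = 58 − 3·18.25 + 2·16.75 = 36.75.
Profit = (18.25 − 6)·36.75 = 450.1875.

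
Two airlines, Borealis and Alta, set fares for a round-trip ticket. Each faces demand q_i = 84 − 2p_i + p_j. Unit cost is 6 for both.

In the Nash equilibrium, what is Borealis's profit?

1352

Borealis's profit: π = (p_{Borealis} − 6)(84 − 2p_{Borealis} + p_{Alta}).
∂π/∂p_{Borealis} = 96 − 4p_{Borealis} + p_{Alta} = 0 ⇒ p_{Borealis} = 24 + 0.25p_{Alta}.
By symmetry p_{Alta} = p_{Borealis}; substituting into the reaction function, 0.75p_{Borealis} = 24 and p_{Borealis} = 32.
q_{Borealis} = 84 − 2·32 + 32 = 52.
Profit = (32 − 6)·52 = 1352.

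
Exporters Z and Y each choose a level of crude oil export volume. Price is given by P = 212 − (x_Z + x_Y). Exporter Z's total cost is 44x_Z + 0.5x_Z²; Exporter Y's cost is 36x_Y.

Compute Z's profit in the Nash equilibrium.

Exporter Z's profit: π = x_Z(212 − (x_Z + x_Y)) − 44x_Z − 0.5x_Z².
∂π/∂x_Z = 168 − 3x_Z − x_Y = 0, so x_Z = 56 − (1/3)x_Y.
For Y: ∂π/∂x_Y = 176 − 2x_Y − x_Z = 0 ⇒ x_Y = 88 − 0.5x_Z.
Solving the two reaction functions simultaneously: (1 − (−1/3)(−0.5))x_Z = 56 − (1/3)·88, so (5/6)x_Z = 80/3 and x_Z = 32.
Then x_Y = 88 − 0.5·32 = 72.
Price P = 212 − 104 = 108.
Z's profit: (108 − 44)·32 − 0.5(32)² = 1536.

1536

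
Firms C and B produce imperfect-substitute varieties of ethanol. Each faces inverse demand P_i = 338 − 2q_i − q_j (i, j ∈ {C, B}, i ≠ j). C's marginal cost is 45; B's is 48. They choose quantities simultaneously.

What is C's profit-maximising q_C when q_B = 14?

69.75

Firm C's profit: π = q_C(338 − 2q_C − q_B) − 45q_C.
∂π/∂q_C = 293 − 4q_C − q_B = 0 ⇒ q_C = 73.25 − 0.25q_B.
At q_B = 14: q_C = 73.25 − 0.25·14 = 69.75.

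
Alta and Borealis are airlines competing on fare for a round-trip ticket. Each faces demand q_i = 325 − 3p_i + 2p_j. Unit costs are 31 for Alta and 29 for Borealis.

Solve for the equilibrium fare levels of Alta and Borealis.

104.125, 103.375

Alta's profit: π = (p_{Alta} − 31)(325 − 3p_{Alta} + 2p_{Borealis}).
∂π/∂p_{Alta} = 418 − 6p_{Alta} + 2p_{Borealis} = 0 ⇒ p_{Alta} = 209/3 + (1/3)p_{Borealis}.
Similarly p_{Borealis} = 206/3 + (1/3)p_{Alta}.
Substituting the second reaction function into the first: p_{Alta} = 209/3 + (1/3)(206/3 + (1/3)p_{Alta}), which gives (8/9)p_{Alta} = 833/9 ⇒ p_{Alta} = 104.125.
Then p_{Borealis} = 206/3 + (1/3)·104.125 = 103.375.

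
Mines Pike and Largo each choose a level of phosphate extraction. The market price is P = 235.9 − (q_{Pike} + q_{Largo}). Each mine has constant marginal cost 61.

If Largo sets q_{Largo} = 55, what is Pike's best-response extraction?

59.95

Mine Pike's profit: π = q_{Pike}(235.9 − (q_{Pike} + q_{Largo})) − 61q_{Pike}.
∂π/∂q_{Pike} = 174.9 − 2q_{Pike} − q_{Largo} = 0, so q_{Pike} = 87.45 − 0.5q_{Largo}.
At q_{Largo} = 55: q_{Pike} = 87.45 − 0.5·55 = 59.95.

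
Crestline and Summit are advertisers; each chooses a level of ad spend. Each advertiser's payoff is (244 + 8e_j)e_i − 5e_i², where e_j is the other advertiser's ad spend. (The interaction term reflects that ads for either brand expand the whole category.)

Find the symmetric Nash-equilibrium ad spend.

Crestline's payoff is (244 + 8e_S)e_C − 5e_C².
∂π/∂e_C = 244 + 8e_S − 10e_C = 0, so e_C = 24.4 + 0.8e_S.
By symmetry e_S = e_C; substituting into the reaction function, 0.2e_C = 24.4 and e_C = 122.

122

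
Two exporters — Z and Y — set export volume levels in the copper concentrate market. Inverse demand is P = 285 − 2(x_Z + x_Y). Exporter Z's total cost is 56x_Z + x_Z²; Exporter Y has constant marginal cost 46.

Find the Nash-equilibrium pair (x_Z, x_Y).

Exporter Z's profit: π = x_Z(285 − 2(x_Z + x_Y)) − 56x_Z − x_Z².
∂π/∂x_Z = 229 − 6x_Z − 2x_Y = 0, so x_Z = 229/6 − (1/3)x_Y.
For Y: ∂π/∂x_Y = 239 − 4x_Y − 2x_Z = 0 ⇒ x_Y = 59.75 − 0.5x_Z.
Plugging x_Y into Z's best response: x_Z = 229/6 − (1/3)(59.75 − 0.5x_Z) ⇒ (5/6)x_Z = 18.25, so x_Z = 21.9.
Then x_Y = 59.75 − 0.5·21.9 = 48.8.

21.9, 48.8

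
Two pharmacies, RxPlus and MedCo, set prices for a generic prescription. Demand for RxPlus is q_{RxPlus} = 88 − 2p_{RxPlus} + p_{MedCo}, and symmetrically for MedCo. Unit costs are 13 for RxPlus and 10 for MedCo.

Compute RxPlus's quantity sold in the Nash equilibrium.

49.2

RxPlus's profit: π = (p_{RxPlus} − 13)(88 − 2p_{RxPlus} + p_{MedCo}).
∂π/∂p_{RxPlus} = 114 − 4p_{RxPlus} + p_{MedCo} = 0 ⇒ p_{RxPlus} = 28.5 + 0.25p_{MedCo}.
Similarly p_{MedCo} = 27 + 0.25p_{RxPlus}.
Solving the two reaction functions simultaneously: (1 − (0.25)(0.25))p_{RxPlus} = 28.5 + 0.25·27, so 0.9375p_{RxPlus} = 35.25 and p_{RxPlus} = 37.6.
Then p_{MedCo} = 27 + 0.25·37.6 = 36.4.
q_{RxPlus} = 88 − 2·37.6 + 36.4 = 49.2.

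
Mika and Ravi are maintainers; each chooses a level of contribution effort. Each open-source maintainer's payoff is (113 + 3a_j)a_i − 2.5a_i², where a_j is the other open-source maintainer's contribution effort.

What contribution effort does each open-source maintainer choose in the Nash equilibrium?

Mika's payoff is (113 + 3a_R)a_M − 2.5a_M².
∂π/∂a_M = 113 + 3a_R − 5a_M = 0, so a_M = 22.6 + 0.6a_R.
By symmetry a_R = a_M; substituting into the reaction function, 0.4a_M = 22.6 and a_M = 56.5.

56.5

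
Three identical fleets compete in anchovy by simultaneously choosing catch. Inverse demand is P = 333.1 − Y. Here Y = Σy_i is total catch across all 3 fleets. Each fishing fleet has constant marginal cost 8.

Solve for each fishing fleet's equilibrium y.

A representative fishing fleet's profit is π_i = y_i(333.1 − Y) − 8y_i, with Y = y_i + Σ_{j≠i} y_j.
First-order condition: 325.1 − 2y_i − Σ_{j≠i} y_j = 0.
With identical fishing fleets, set every y_j = y: then 325.1 − 2y − 2y = 0, i.e. y = 325.1/4 = 81.275.

81.275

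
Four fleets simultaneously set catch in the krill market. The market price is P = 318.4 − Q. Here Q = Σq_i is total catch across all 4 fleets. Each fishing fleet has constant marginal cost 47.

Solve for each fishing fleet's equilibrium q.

A representative fishing fleet's profit is π_i = q_i(318.4 − Q) − 47q_i, with Q = q_i + Σ_{j≠i} q_j.
First-order condition: 271.4 − 2q_i − Σ_{j≠i} q_j = 0.
Imposing symmetry (q_j = q for all j) turns Σ_{j≠i} q_j into 3q, so 271.4 = 5q and q = 54.28.

54.28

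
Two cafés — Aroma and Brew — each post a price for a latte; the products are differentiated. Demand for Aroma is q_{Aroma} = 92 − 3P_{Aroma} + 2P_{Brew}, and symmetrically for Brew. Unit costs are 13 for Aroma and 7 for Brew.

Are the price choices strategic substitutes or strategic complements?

Aroma's profit: π = (P_{Aroma} − 13)(92 − 3P_{Aroma} + 2P_{Brew}).
∂π/∂P_{Aroma} = 131 − 6P_{Aroma} + 2P_{Brew} = 0 ⇒ P_{Aroma} = 131/6 + (1/3)P_{Brew}.
The best-response slope dP_{Aroma}/dP_{Brew} = 1/3 > 0: the reaction function is upward-sloping, so the choices are strategic complements.

strategic complements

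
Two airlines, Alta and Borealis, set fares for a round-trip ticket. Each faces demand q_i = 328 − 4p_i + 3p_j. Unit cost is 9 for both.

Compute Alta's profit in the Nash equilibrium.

16281.76

Alta's profit: π = (p_{Alta} − 9)(328 − 4p_{Alta} + 3p_{Borealis}).
∂π/∂p_{Alta} = 364 − 8p_{Alta} + 3p_{Borealis} = 0 ⇒ p_{Alta} = 45.5 + 0.375p_{Borealis}.
By symmetry p_{Borealis} = p_{Alta}; substituting into the reaction function, 0.625p_{Alta} = 45.5 and p_{Alta} = 72.8.
q_{Alta} = 328 − 4·72.8 + 3·72.8 = 255.2.
Profit = (72.8 − 9)·255.2 = 16281.76.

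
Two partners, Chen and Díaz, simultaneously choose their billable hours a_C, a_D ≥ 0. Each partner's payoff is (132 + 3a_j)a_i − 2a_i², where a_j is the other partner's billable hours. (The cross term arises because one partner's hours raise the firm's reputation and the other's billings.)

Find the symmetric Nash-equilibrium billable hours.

132

Chen's payoff is (132 + 3a_D)a_C − 2a_C².
∂π/∂a_C = 132 + 3a_D − 4a_C = 0, so a_C = 33 + 0.75a_D.
The game is symmetric, so in equilibrium a_D = a_C: the reaction function gives 0.25a_C = 33, hence a_C = 132.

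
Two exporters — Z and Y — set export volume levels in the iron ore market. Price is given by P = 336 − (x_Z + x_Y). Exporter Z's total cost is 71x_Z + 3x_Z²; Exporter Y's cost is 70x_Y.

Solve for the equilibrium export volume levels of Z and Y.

Exporter Z's profit: π = x_Z(336 − (x_Z + x_Y)) − 71x_Z − 3x_Z².
∂π/∂x_Z = 265 − 8x_Z − x_Y = 0, so x_Z = 33.125 − 0.125x_Y.
For Y: ∂π/∂x_Y = 266 − 2x_Y − x_Z = 0 ⇒ x_Y = 133 − 0.5x_Z.
Solving the two reaction functions simultaneously: (1 − (−0.125)(−0.5))x_Z = 33.125 − 0.125·133, so 0.9375x_Z = 16.5 and x_Z = 17.6.
Then x_Y = 133 − 0.5·17.6 = 124.2.

17.6, 124.2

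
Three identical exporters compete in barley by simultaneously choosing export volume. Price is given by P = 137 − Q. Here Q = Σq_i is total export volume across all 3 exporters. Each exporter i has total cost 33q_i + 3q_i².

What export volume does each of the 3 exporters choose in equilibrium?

A representative exporter's profit is π_i = q_i(137 − Q) − 33q_i − 3q_i², with Q = q_i + Σ_{j≠i} q_j.
First-order condition: 104 − 8q_i − Σ_{j≠i} q_j = 0.
With identical exporters, set every q_j = q: then 104 − 8q − 2q = 0, i.e. q = 104/10 = 10.4.

10.4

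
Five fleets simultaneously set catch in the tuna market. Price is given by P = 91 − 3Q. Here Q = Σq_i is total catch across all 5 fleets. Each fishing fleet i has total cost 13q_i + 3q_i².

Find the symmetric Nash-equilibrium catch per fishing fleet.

A representative fishing fleet's profit is π_i = q_i(91 − 3Q) − 13q_i − 3q_i², with Q = q_i + Σ_{j≠i} q_j.
First-order condition: 78 − 12q_i − 3Σ_{j≠i} q_j = 0.
With identical fishing fleets, set every q_j = q: then 78 − 12q − 12q = 0, i.e. q = 78/24 = 3.25.

3.25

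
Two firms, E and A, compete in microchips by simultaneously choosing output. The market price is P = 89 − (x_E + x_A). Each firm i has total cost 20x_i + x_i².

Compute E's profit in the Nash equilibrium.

Firm E's profit: π = x_E(89 − (x_E + x_A)) − 20x_E − x_E².
∂π/∂x_E = 69 − 4x_E − x_A = 0, so x_E = 17.25 − 0.25x_A.
Setting x_E = x_A in the reaction function: x_E = 17.25 − 0.25x_E, so x_E = 17.25 / 1.25 = 13.8.
Price P = 89 − 27.6 = 61.4.
E's profit: (61.4 − 20)·13.8 − (13.8)² = 380.88.

380.88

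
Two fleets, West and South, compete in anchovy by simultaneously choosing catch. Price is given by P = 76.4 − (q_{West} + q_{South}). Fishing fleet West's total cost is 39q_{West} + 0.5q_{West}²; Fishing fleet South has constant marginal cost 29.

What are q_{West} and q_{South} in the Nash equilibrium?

Fishing fleet West's profit: π = q_{West}(76.4 − (q_{West} + q_{South})) − 39q_{West} − 0.5q_{West}².
∂π/∂q_{West} = 37.4 − 3q_{West} − q_{South} = 0, so q_{West} = 187/15 − (1/3)q_{South}.
For South: ∂π/∂q_{South} = 47.4 − 2q_{South} − q_{West} = 0 ⇒ q_{South} = 23.7 − 0.5q_{West}.
Substituting the second reaction function into the first: q_{West} = 187/15 − (1/3)(23.7 − 0.5q_{West}), which gives (5/6)q_{West} = 137/30 ⇒ q_{West} = 5.48.
Then q_{South} = 23.7 − 0.5·5.48 = 20.96.

5.48, 20.96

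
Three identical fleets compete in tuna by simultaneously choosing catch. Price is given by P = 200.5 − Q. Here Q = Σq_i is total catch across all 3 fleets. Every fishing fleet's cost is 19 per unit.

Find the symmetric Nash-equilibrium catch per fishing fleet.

45.375

A representative fishing fleet's profit is π_i = q_i(200.5 − Q) − 19q_i, with Q = q_i + Σ_{j≠i} q_j.
First-order condition: 181.5 − 2q_i − Σ_{j≠i} q_j = 0.
In a symmetric equilibrium every fishing fleet chooses the same q, so Σ_{j≠i} q_j = 2q. The condition becomes 181.5 − 4q = 0, giving q = 181.5/4 = 45.375.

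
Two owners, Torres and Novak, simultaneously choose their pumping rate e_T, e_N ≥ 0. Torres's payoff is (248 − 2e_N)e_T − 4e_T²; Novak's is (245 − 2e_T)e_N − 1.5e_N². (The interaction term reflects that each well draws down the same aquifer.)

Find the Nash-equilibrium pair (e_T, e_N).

Expanding Torres's payoff: 248e_T − 2e_Ne_T − 4e_T².
∂π/∂e_T = 248 − 2e_N − 8e_T = 0, so e_T = 31 − 0.25e_N.
Likewise for Novak: e_N = 245/3 − (2/3)e_T.
Plugging e_N into Torres's best response: e_T = 31 − 0.25(245/3 − (2/3)e_T) ⇒ (5/6)e_T = 127/12, so e_T = 12.7.
Then e_N = 245/3 − (2/3)·12.7 = 73.2.

12.7, 73.2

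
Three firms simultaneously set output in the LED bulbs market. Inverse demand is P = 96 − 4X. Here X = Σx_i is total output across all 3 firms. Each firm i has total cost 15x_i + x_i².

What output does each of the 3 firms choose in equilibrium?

A representative firm's profit is π_i = x_i(96 − 4X) − 15x_i − x_i², with X = x_i + Σ_{j≠i} x_j.
First-order condition: 81 − 10x_i − 4Σ_{j≠i} x_j = 0.
With identical firms, set every x_j = x: then 81 − 10x − 8x = 0, i.e. x = 81/18 = 4.5.

4.5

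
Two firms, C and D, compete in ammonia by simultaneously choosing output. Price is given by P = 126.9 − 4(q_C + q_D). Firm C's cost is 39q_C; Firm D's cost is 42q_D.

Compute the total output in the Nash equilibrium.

Firm C's profit: π = q_C(126.9 − 4(q_C + q_D)) − 39q_C.
∂π/∂q_C = 87.9 − 8q_C − 4q_D = 0, so q_C = 10.9875 − 0.5q_D.
By the same steps for D: q_D = 10.6125 − 0.5q_C.
Plugging q_D into C's best response: q_C = 10.9875 − 0.5(10.6125 − 0.5q_C) ⇒ 0.75q_C = 909/160, so q_C = 7.575.
Then q_D = 10.6125 − 0.5·7.575 = 6.825.
Total output: 7.575 + 6.825 = 14.4.

14.4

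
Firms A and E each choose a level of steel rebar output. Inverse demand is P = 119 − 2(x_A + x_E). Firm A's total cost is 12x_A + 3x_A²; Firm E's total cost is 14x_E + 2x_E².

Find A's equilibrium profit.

361.25

Firm A's profit: π = x_A(119 − 2(x_A + x_E)) − 12x_A − 3x_A².
∂π/∂x_A = 107 − 10x_A − 2x_E = 0, so x_A = 10.7 − 0.2x_E.
For E: ∂π/∂x_E = 105 − 8x_E − 2x_A = 0 ⇒ x_E = 13.125 − 0.25x_A.
Plugging x_E into A's best response: x_A = 10.7 − 0.2(13.125 − 0.25x_A) ⇒ 0.95x_A = 8.075, so x_A = 8.5.
Then x_E = 13.125 − 0.25·8.5 = 11.
Price P = 119 − 2·19.5 = 80.
A's profit: (80 − 12)·8.5 − 3(8.5)² = 361.25.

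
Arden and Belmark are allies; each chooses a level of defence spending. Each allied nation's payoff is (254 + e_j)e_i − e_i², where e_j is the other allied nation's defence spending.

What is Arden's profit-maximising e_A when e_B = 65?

Arden's payoff is (254 + e_B)e_A − e_A².
∂π/∂e_A = 254 + e_B − 2e_A = 0, so e_A = 127 + 0.5e_B.
At e_B = 65: e_A = 127 + 0.5·65 = 159.5.

159.5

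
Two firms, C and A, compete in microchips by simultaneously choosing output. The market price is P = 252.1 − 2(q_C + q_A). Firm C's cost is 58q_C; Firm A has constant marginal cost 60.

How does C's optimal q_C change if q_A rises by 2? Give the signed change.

Firm C's profit: π = q_C(252.1 − 2(q_C + q_A)) − 58q_C.
∂π/∂q_C = 194.1 − 4q_C − 2q_A = 0, so q_C = 48.525 − 0.5q_A.
The reaction-function slope is −0.5, so a 2-unit rise in q_A moves q_C by −0.5 × 2 = −1. C's best response falls — the actions are strategic substitutes.

-1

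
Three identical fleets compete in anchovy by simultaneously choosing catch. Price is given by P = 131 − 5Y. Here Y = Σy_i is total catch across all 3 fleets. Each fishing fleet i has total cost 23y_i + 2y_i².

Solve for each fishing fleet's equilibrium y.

A representative fishing fleet's profit is π_i = y_i(131 − 5Y) − 23y_i − 2y_i², with Y = y_i + Σ_{j≠i} y_j.
First-order condition: 108 − 14y_i − 5Σ_{j≠i} y_j = 0.
With identical fishing fleets, set every y_j = y: then 108 − 14y − 10y = 0, i.e. y = 108/24 = 4.5.

4.5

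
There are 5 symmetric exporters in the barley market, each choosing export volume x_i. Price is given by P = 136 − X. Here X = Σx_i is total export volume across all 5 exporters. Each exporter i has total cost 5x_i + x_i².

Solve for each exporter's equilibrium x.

A representative exporter's profit is π_i = x_i(136 − X) − 5x_i − x_i², with X = x_i + Σ_{j≠i} x_j.
First-order condition: 131 − 4x_i − Σ_{j≠i} x_j = 0.
With identical exporters, set every x_j = x: then 131 − 4x − 4x = 0, i.e. x = 131/8 = 16.375.

16.375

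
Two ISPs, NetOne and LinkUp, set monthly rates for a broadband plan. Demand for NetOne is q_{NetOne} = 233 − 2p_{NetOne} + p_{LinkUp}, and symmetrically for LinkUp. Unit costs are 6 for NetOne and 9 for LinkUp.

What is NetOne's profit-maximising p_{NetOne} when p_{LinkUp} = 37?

NetOne's profit: π = (p_{NetOne} − 6)(233 − 2p_{NetOne} + p_{LinkUp}).
∂π/∂p_{NetOne} = 245 − 4p_{NetOne} + p_{LinkUp} = 0 ⇒ p_{NetOne} = 61.25 + 0.25p_{LinkUp}.
At p_{LinkUp} = 37: p_{NetOne} = 61.25 + 0.25·37 = 70.5.

70.5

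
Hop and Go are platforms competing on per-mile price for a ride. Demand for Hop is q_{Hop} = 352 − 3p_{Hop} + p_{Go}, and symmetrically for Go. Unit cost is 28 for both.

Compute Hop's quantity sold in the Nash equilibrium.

Hop's profit: π = (p_{Hop} − 28)(352 − 3p_{Hop} + p_{Go}).
∂π/∂p_{Hop} = 436 − 6p_{Hop} + p_{Go} = 0 ⇒ p_{Hop} = 218/3 + (1/6)p_{Go}.
Setting p_{Hop} = p_{Go} in the reaction function: p_{Hop} = 218/3 + (1/6)p_{Hop}, so p_{Hop} = (218/3) / (5/6) = 87.2.
q_{Hop} = 352 − 3·87.2 + 87.2 = 177.6.

177.6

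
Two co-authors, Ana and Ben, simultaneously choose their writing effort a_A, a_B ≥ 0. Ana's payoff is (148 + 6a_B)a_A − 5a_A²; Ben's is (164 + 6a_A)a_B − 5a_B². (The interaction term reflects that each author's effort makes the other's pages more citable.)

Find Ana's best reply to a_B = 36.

Expanding Ana's payoff: 148a_A + 6a_Ba_A − 5a_A².
∂π/∂a_A = 148 + 6a_B − 10a_A = 0, so a_A = 14.8 + 0.6a_B.
At a_B = 36: a_A = 14.8 + 0.6·36 = 36.4.

36.4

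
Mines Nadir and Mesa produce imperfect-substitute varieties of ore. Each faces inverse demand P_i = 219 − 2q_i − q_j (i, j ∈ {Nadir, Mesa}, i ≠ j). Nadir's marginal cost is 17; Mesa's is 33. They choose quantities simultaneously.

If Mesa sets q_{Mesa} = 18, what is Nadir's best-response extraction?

Mine Nadir's profit: π = q_{Nadir}(219 − 2q_{Nadir} − q_{Mesa}) − 17q_{Nadir}.
∂π/∂q_{Nadir} = 202 − 4q_{Nadir} − q_{Mesa} = 0 ⇒ q_{Nadir} = 50.5 − 0.25q_{Mesa}.
At q_{Mesa} = 18: q_{Nadir} = 50.5 − 0.25·18 = 46.

46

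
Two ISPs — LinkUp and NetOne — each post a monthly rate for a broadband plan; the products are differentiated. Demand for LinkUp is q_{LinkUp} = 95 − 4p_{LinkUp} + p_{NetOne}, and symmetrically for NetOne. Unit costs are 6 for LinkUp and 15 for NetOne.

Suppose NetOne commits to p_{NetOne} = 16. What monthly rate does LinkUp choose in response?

LinkUp's profit: π = (p_{LinkUp} − 6)(95 − 4p_{LinkUp} + p_{NetOne}).
∂π/∂p_{LinkUp} = 119 − 8p_{LinkUp} + p_{NetOne} = 0 ⇒ p_{LinkUp} = 14.875 + 0.125p_{NetOne}.
At p_{NetOne} = 16: p_{LinkUp} = 14.875 + 0.125·16 = 16.875.

16.875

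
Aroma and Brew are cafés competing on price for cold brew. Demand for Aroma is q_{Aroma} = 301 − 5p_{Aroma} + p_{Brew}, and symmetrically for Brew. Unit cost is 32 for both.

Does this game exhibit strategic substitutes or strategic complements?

Aroma's profit: π = (p_{Aroma} − 32)(301 − 5p_{Aroma} + p_{Brew}).
∂π/∂p_{Aroma} = 461 − 10p_{Aroma} + p_{Brew} = 0 ⇒ p_{Aroma} = 46.1 + 0.1p_{Brew}.
The best-response slope dp_{Aroma}/dp_{Brew} = 0.1 > 0: the reaction function is upward-sloping, so the choices are strategic complements.

strategic complements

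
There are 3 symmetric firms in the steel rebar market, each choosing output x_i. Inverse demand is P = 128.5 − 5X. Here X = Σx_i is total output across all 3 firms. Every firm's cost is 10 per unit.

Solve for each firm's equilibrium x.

5.925

A representative firm's profit is π_i = x_i(128.5 − 5X) − 10x_i, with X = x_i + Σ_{j≠i} x_j.
First-order condition: 118.5 − 10x_i − 5Σ_{j≠i} x_j = 0.
With identical firms, set every x_j = x: then 118.5 − 10x − 10x = 0, i.e. x = 118.5/20 = 5.925.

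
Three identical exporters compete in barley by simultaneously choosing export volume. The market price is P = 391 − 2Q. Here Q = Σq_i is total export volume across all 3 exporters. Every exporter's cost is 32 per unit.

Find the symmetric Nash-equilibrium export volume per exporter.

A representative exporter's profit is π_i = q_i(391 − 2Q) − 32q_i, with Q = q_i + Σ_{j≠i} q_j.
First-order condition: 359 − 4q_i − 2Σ_{j≠i} q_j = 0.
With identical exporters, set every q_j = q: then 359 − 4q − 4q = 0, i.e. q = 359/8 = 44.875.

44.875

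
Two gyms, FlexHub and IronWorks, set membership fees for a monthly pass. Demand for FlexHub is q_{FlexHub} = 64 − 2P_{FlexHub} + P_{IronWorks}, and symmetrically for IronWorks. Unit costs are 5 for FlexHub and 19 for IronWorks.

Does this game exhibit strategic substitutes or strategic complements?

FlexHub's profit: π = (P_{FlexHub} − 5)(64 − 2P_{FlexHub} + P_{IronWorks}).
∂π/∂P_{FlexHub} = 74 − 4P_{FlexHub} + P_{IronWorks} = 0 ⇒ P_{FlexHub} = 18.5 + 0.25P_{IronWorks}.
The best-response slope dP_{FlexHub}/dP_{IronWorks} = 0.25 > 0: the reaction function is upward-sloping, so the choices are strategic complements.

strategic complements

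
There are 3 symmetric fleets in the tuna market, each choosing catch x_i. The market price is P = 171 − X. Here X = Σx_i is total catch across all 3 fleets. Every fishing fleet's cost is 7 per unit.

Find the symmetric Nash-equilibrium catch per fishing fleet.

41

A representative fishing fleet's profit is π_i = x_i(171 − X) − 7x_i, with X = x_i + Σ_{j≠i} x_j.
First-order condition: 164 − 2x_i − Σ_{j≠i} x_j = 0.
In a symmetric equilibrium every fishing fleet chooses the same x, so Σ_{j≠i} x_j = 2x. The condition becomes 164 − 4x = 0, giving x = 164/4 = 41.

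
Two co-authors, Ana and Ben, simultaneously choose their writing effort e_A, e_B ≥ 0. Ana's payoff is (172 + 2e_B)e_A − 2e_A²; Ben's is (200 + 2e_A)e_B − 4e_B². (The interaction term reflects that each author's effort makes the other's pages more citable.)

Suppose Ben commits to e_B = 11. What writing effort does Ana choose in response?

48.5

Expanding Ana's payoff: 172e_A + 2e_Be_A − 2e_A².
∂π/∂e_A = 172 + 2e_B − 4e_A = 0, so e_A = 43 + 0.5e_B.
At e_B = 11: e_A = 43 + 0.5·11 = 48.5.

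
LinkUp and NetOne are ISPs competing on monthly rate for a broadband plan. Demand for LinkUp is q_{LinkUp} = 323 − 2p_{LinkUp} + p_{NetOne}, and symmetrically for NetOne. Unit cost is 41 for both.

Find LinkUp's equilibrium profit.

17672

LinkUp's profit: π = (p_{LinkUp} − 41)(323 − 2p_{LinkUp} + p_{NetOne}).
∂π/∂p_{LinkUp} = 405 − 4p_{LinkUp} + p_{NetOne} = 0 ⇒ p_{LinkUp} = 101.25 + 0.25p_{NetOne}.
The game is symmetric, so in equilibrium p_{NetOne} = p_{LinkUp}: the reaction function gives 0.75p_{LinkUp} = 101.25, hence p_{LinkUp} = 135.
q_{LinkUp} = 323 − 2·135 + 135 = 188.
Profit = (135 − 41)·188 = 17672.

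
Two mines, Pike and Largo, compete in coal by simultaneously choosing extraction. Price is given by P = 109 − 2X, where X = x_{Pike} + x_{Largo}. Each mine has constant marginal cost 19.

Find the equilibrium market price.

Mine Pike's profit: π = x_{Pike}(109 − 2(x_{Pike} + x_{Largo})) − 19x_{Pike}.
∂π/∂x_{Pike} = 90 − 4x_{Pike} − 2x_{Largo} = 0, so x_{Pike} = 22.5 − 0.5x_{Largo}.
The game is symmetric, so in equilibrium x_{Largo} = x_{Pike}: the reaction function gives 1.5x_{Pike} = 22.5, hence x_{Pike} = 15.
Equilibrium price: P = 109 − 2·30 = 49.

49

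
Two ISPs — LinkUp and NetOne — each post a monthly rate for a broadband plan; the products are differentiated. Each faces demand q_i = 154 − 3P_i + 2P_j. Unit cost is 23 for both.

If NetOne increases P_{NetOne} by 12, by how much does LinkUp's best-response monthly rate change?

4

LinkUp's profit: π = (P_{LinkUp} − 23)(154 − 3P_{LinkUp} + 2P_{NetOne}).
∂π/∂P_{LinkUp} = 223 − 6P_{LinkUp} + 2P_{NetOne} = 0 ⇒ P_{LinkUp} = 223/6 + (1/3)P_{NetOne}.
The reaction-function slope is 1/3, so a 12-unit rise in P_{NetOne} moves P_{LinkUp} by 1/3 × 12 = 4. LinkUp's best response rises — the actions are strategic complements.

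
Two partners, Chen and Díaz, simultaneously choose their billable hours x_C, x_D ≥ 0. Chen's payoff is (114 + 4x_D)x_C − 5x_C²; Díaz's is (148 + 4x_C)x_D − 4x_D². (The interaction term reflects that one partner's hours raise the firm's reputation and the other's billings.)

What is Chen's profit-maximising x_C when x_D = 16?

Expanding Chen's payoff: 114x_C + 4x_Dx_C − 5x_C².
∂π/∂x_C = 114 + 4x_D − 10x_C = 0, so x_C = 11.4 + 0.4x_D.
At x_D = 16: x_C = 11.4 + 0.4·16 = 17.8.

17.8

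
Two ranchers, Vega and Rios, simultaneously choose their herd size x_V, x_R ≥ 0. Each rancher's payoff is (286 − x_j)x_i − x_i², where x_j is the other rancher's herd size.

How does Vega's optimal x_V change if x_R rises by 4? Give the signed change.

Vega's payoff is (286 − x_R)x_V − x_V².
∂π/∂x_V = 286 − x_R − 2x_V = 0, so x_V = 143 − 0.5x_R.
The reaction-function slope is −0.5, so a 4-unit rise in x_R moves x_V by −0.5 × 4 = −2. Vega's best response falls — the actions are strategic substitutes.

-2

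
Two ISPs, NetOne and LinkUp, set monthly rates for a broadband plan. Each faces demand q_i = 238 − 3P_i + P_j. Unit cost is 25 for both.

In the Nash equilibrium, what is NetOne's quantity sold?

NetOne's profit: π = (P_{NetOne} − 25)(238 − 3P_{NetOne} + P_{LinkUp}).
∂π/∂P_{NetOne} = 313 − 6P_{NetOne} + P_{LinkUp} = 0 ⇒ P_{NetOne} = 313/6 + (1/6)P_{LinkUp}.
Setting P_{NetOne} = P_{LinkUp} in the reaction function: P_{NetOne} = 313/6 + (1/6)P_{NetOne}, so P_{NetOne} = (313/6) / (5/6) = 62.6.
q_{NetOne} = 238 − 3·62.6 + 62.6 = 112.8.

112.8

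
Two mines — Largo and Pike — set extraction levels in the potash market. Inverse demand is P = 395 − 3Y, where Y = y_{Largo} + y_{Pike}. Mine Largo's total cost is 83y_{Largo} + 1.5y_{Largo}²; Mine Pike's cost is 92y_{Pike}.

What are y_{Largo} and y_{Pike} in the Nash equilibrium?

Mine Largo's profit: π = y_{Largo}(395 − 3(y_{Largo} + y_{Pike})) − 83y_{Largo} − 1.5y_{Largo}².
∂π/∂y_{Largo} = 312 − 9y_{Largo} − 3y_{Pike} = 0, so y_{Largo} = 104/3 − (1/3)y_{Pike}.
For Pike: ∂π/∂y_{Pike} = 303 − 6y_{Pike} − 3y_{Largo} = 0 ⇒ y_{Pike} = 50.5 − 0.5y_{Largo}.
Solving the two reaction functions simultaneously: (1 − (−1/3)(−0.5))y_{Largo} = 104/3 − (1/3)·50.5, so (5/6)y_{Largo} = 107/6 and y_{Largo} = 21.4.
Then y_{Pike} = 50.5 − 0.5·21.4 = 39.8.

21.4, 39.8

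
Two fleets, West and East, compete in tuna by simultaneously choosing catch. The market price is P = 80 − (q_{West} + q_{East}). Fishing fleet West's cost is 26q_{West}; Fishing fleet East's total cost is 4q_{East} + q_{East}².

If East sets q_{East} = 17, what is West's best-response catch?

Fishing fleet West's profit: π = q_{West}(80 − (q_{West} + q_{East})) − 26q_{West}.
∂π/∂q_{West} = 54 − 2q_{West} − q_{East} = 0, so q_{West} = 27 − 0.5q_{East}.
At q_{East} = 17: q_{West} = 27 − 0.5·17 = 18.5.

18.5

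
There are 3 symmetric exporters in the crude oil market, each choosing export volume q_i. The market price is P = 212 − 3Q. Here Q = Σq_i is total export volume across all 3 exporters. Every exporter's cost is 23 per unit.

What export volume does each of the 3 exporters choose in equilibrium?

15.75

A representative exporter's profit is π_i = q_i(212 − 3Q) − 23q_i, with Q = q_i + Σ_{j≠i} q_j.
First-order condition: 189 − 6q_i − 3Σ_{j≠i} q_j = 0.
In a symmetric equilibrium every exporter chooses the same q, so Σ_{j≠i} q_j = 2q. The condition becomes 189 − 12q = 0, giving q = 189/12 = 15.75.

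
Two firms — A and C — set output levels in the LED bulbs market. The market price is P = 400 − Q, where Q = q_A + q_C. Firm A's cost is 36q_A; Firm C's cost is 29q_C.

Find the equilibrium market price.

Firm A's profit: π = q_A(400 − (q_A + q_C)) − 36q_A.
∂π/∂q_A = 364 − 2q_A − q_C = 0, so q_A = 182 − 0.5q_C.
By the same steps for C: q_C = 185.5 − 0.5q_A.
Plugging q_C into A's best response: q_A = 182 − 0.5(185.5 − 0.5q_A) ⇒ 0.75q_A = 89.25, so q_A = 119.
Then q_C = 185.5 − 0.5·119 = 126.
Equilibrium price: P = 400 − 245 = 155.

155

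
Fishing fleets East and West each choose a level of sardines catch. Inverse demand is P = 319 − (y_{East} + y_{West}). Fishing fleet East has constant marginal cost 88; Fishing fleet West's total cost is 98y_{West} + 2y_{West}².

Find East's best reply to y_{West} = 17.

107

Fishing fleet East's profit: π = y_{East}(319 − (y_{East} + y_{West})) − 88y_{East}.
∂π/∂y_{East} = 231 − 2y_{East} − y_{West} = 0, so y_{East} = 115.5 − 0.5y_{West}.
At y_{West} = 17: y_{East} = 115.5 − 0.5·17 = 107.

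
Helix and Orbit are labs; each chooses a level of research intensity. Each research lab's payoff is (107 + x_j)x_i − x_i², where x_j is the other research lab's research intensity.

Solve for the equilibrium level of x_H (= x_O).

107

Helix's payoff is (107 + x_O)x_H − x_H².
∂π/∂x_H = 107 + x_O − 2x_H = 0, so x_H = 53.5 + 0.5x_O.
Setting x_H = x_O in the reaction function: x_H = 53.5 + 0.5x_H, so x_H = 53.5 / 0.5 = 107.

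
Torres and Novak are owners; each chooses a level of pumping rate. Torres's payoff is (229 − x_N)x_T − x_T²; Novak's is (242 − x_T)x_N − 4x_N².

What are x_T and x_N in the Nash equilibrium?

106, 17

Expanding Torres's payoff: 229x_T − x_Nx_T − x_T².
∂π/∂x_T = 229 − x_N − 2x_T = 0, so x_T = 114.5 − 0.5x_N.
Likewise for Novak: x_N = 30.25 − 0.125x_T.
Substituting the second reaction function into the first: x_T = 114.5 − 0.5(30.25 − 0.125x_T), which gives 0.9375x_T = 99.375 ⇒ x_T = 106.
Then x_N = 30.25 − 0.125·106 = 17.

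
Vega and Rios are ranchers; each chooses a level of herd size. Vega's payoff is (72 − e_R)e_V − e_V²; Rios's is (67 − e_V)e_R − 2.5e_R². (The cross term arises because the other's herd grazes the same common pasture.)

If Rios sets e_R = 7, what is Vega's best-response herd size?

Expanding Vega's payoff: 72e_V − e_Re_V − e_V².
∂π/∂e_V = 72 − e_R − 2e_V = 0, so e_V = 36 − 0.5e_R.
At e_R = 7: e_V = 36 − 0.5·7 = 32.5.

32.5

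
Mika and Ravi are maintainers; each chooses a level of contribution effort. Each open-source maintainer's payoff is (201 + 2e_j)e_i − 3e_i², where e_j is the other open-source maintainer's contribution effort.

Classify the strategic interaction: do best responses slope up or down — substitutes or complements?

strategic complements

Mika's payoff is (201 + 2e_R)e_M − 3e_M².
∂π/∂e_M = 201 + 2e_R − 6e_M = 0, so e_M = 33.5 + (1/3)e_R.
The best-response slope de_M/de_R = 1/3 > 0: the reaction function is upward-sloping, so the choices are strategic complements.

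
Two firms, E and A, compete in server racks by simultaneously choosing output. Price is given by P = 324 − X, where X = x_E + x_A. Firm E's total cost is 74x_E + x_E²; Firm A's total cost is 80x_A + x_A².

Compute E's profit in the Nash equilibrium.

Firm E's profit: π = x_E(324 − (x_E + x_A)) − 74x_E − x_E².
∂π/∂x_E = 250 − 4x_E − x_A = 0, so x_E = 62.5 − 0.25x_A.
By the same steps for A: x_A = 61 − 0.25x_E.
Substituting the second reaction function into the first: x_E = 62.5 − 0.25(61 − 0.25x_E), which gives 0.9375x_E = 47.25 ⇒ x_E = 50.4.
Then x_A = 61 − 0.25·50.4 = 48.4.
Price P = 324 − 98.8 = 225.2.
E's profit: (225.2 − 74)·50.4 − (50.4)² = 5080.32.

5080.32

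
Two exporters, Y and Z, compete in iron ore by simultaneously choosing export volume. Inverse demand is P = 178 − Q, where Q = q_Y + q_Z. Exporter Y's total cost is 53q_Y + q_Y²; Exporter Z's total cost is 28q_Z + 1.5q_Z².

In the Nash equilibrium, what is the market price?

Exporter Y's profit: π = q_Y(178 − (q_Y + q_Z)) − 53q_Y − q_Y².
∂π/∂q_Y = 125 − 4q_Y − q_Z = 0, so q_Y = 31.25 − 0.25q_Z.
For Z: ∂π/∂q_Z = 150 − 5q_Z − q_Y = 0 ⇒ q_Z = 30 − 0.2q_Y.
Plugging q_Z into Y's best response: q_Y = 31.25 − 0.25(30 − 0.2q_Y) ⇒ 0.95q_Y = 23.75, so q_Y = 25.
Then q_Z = 30 − 0.2·25 = 25.
Equilibrium price: P = 178 − 50 = 128.

128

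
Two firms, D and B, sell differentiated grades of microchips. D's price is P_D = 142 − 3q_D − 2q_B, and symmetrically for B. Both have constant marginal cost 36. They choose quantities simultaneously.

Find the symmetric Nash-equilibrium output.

Firm D's profit: π = q_D(142 − 3q_D − 2q_B) − 36q_D.
∂π/∂q_D = 106 − 6q_D − 2q_B = 0 ⇒ q_D = 53/3 − (1/3)q_B.
Setting q_D = q_B in the reaction function: q_D = 53/3 − (1/3)q_D, so q_D = (53/3) / (4/3) = 13.25.

13.25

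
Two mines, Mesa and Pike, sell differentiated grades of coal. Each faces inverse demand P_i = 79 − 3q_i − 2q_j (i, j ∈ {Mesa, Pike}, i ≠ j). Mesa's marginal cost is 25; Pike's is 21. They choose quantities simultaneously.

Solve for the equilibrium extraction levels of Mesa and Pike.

6.5, 7.5

Mine Mesa's profit: π = q_{Mesa}(79 − 3q_{Mesa} − 2q_{Pike}) − 25q_{Mesa}.
∂π/∂q_{Mesa} = 54 − 6q_{Mesa} − 2q_{Pike} = 0 ⇒ q_{Mesa} = 9 − (1/3)q_{Pike}.
Similarly q_{Pike} = 29/3 − (1/3)q_{Mesa}.
Plugging q_{Pike} into Mesa's best response: q_{Mesa} = 9 − (1/3)(29/3 − (1/3)q_{Mesa}) ⇒ (8/9)q_{Mesa} = 52/9, so q_{Mesa} = 6.5.
Then q_{Pike} = 29/3 − (1/3)·6.5 = 7.5.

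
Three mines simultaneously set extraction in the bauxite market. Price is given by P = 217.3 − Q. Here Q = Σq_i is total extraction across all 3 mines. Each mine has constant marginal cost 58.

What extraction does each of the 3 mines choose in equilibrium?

A representative mine's profit is π_i = q_i(217.3 − Q) − 58q_i, with Q = q_i + Σ_{j≠i} q_j.
First-order condition: 159.3 − 2q_i − Σ_{j≠i} q_j = 0.
Imposing symmetry (q_j = q for all j) turns Σ_{j≠i} q_j into 2q, so 159.3 = 4q and q = 39.825.

39.825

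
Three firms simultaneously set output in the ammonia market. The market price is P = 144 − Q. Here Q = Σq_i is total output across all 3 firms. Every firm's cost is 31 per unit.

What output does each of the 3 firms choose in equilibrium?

28.25

A representative firm's profit is π_i = q_i(144 − Q) − 31q_i, with Q = q_i + Σ_{j≠i} q_j.
First-order condition: 113 − 2q_i − Σ_{j≠i} q_j = 0.
In a symmetric equilibrium every firm chooses the same q, so Σ_{j≠i} q_j = 2q. The condition becomes 113 − 4q = 0, giving q = 113/4 = 28.25.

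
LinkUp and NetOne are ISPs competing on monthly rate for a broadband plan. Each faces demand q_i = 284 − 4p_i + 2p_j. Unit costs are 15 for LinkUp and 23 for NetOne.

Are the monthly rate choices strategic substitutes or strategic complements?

strategic complements

LinkUp's profit: π = (p_{LinkUp} − 15)(284 − 4p_{LinkUp} + 2p_{NetOne}).
∂π/∂p_{LinkUp} = 344 − 8p_{LinkUp} + 2p_{NetOne} = 0 ⇒ p_{LinkUp} = 43 + 0.25p_{NetOne}.
The best-response slope dp_{LinkUp}/dp_{NetOne} = 0.25 > 0: the reaction function is upward-sloping, so the choices are strategic complements.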